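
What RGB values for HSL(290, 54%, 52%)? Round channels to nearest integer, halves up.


H=290°, S=0.54, L=0.52
C = (1-|2L-1|)×S = (1-|0.04|)×0.54 = 0.5184
H' = H/60 = 290/60 ≈ 4.8333; X = C×(1-|H' mod 2 - 1|) = 0.432
m = L - C/2 = 0.52 - 0.2592 = 0.2608
Sector ⌊H'⌋ = 4 → (R',G',B') = (0.432, 0.0, 0.5184)
RGB = ((R'+m)×255, (G'+m)×255, (B'+m)×255) = (176.664, 66.504, 198.696)
Round half up → RGB(177, 67, 199)


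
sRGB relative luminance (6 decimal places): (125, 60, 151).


Linearize each channel (sRGB transfer function): c = v/255; c_lin = c/12.92 if c ≤ 0.04045, else ((c+0.055)/1.055)^2.4
  R: 125/255 ≈ 0.490196 > 0.04045 → ((0.490196+0.055)/1.055)^2.4 ≈ 0.205079
  G: 60/255 ≈ 0.235294 > 0.04045 → ((0.235294+0.055)/1.055)^2.4 ≈ 0.045186
  B: 151/255 ≈ 0.592157 > 0.04045 → ((0.592157+0.055)/1.055)^2.4 ≈ 0.309469
R_lin = 0.205079, G_lin = 0.045186, B_lin = 0.309469
L = 0.2126×R + 0.7152×G + 0.0722×B
L = 0.2126×0.205079 + 0.7152×0.045186 + 0.0722×0.309469
L ≈ 0.098261


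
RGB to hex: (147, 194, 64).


R = 147 → 93 (hex)
G = 194 → C2 (hex)
B = 64 → 40 (hex)
Hex = #93C240


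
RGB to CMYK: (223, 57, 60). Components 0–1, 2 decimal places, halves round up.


R'=223/255≈0.8745, G'=57/255≈0.2235, B'=60/255≈0.2353
K = 1 - max(R',G',B') = 1 - 223/255 = 32/255 = 0.12549… → 0.13
(1-R'-K)/(1-K) simplifies to (max-R)/max with max = 223:
C = (223-223)/223 = 0/223 = 0 → 0.00
M = (223-57)/223 = 166/223 = 0.74439… → 0.74
Y = (223-60)/223 = 163/223 = 0.73094… → 0.73
= CMYK(0.00, 0.74, 0.73, 0.13)


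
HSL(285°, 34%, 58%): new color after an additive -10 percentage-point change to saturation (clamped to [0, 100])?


Original S = 34%
Adjustment = -10 percentage points
New S = 34 + (-10) = 24
Clamp to [0, 100] → 24
= HSL(285°, 24%, 58%)


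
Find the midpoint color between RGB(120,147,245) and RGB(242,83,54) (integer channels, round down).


Midpoint: each channel = ⌊(C₁+C₂)/2⌋
R: ⌊(120+242)/2⌋ = 181
G: ⌊(147+83)/2⌋ = 115
B: ⌊(245+54)/2⌋ = 149
= RGB(181, 115, 149)


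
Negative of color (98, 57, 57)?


Invert: (255-R, 255-G, 255-B)
R: 255-98 = 157
G: 255-57 = 198
B: 255-57 = 198
= RGB(157, 198, 198)


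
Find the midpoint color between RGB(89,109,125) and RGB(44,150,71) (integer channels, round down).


Midpoint: each channel = ⌊(C₁+C₂)/2⌋
R: ⌊(89+44)/2⌋ = 66
G: ⌊(109+150)/2⌋ = 129
B: ⌊(125+71)/2⌋ = 98
= RGB(66, 129, 98)


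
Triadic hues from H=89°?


Triadic: equally spaced at 120° intervals
H1 = 89°
H2 = (89 + 120) mod 360 = 209°
H3 = (89 + 240) mod 360 = 329°
Triadic = 89°, 209°, 329°


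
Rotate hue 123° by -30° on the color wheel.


New hue = (H + rotation) mod 360
New hue = (123 -30) mod 360
= 93 mod 360
= 93°


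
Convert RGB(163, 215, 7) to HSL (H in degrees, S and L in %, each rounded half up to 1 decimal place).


Normalize: R'=163/255≈0.6392, G'=215/255≈0.8431, B'=7/255≈0.0275
Max=215/255, Min=7/255, Δ=Max-Min=208/255
L = (Max+Min)/2 = (215+7)/510 = 222/510 = 0.43529… → L = 43.5%
L ≤ 0.5 → S = Δ/(Max+Min) = 208/(215+7) = 208/222 = 0.93693… → S = 93.7%
(the 1/255 factors cancel in S and H, so raw channel differences can be used)
Max is G' → H = 60 × ((B-R)/Δ + 2) = 60 × ((7-163)/208 + 2)
  -156/208 + 2 = -0.75 + 2 = 1.25
  H = 60 × 1.25 = 75° → H = 75.0°
= HSL(75.0°, 93.7%, 43.5%)


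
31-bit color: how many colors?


Colors = 2^bits = 2^31
= 2,147,483,648 colors


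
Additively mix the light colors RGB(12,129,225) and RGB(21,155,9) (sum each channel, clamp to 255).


Additive: each channel = min(255, C₁+C₂)
R: 12+21 = 33 → 33
G: 129+155 = 284 → 255
B: 225+9 = 234 → 234
= RGB(33, 255, 234)


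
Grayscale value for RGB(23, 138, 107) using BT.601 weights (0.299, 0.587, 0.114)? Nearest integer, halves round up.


Gray = 0.299×R + 0.587×G + 0.114×B
Gray = 0.299×23 + 0.587×138 + 0.114×107
Gray = 6.877 + 81.006 + 12.198
Gray = 100.081 → round half up → 100
Gray = 100


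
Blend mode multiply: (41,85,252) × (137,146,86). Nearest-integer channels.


Multiply: C = A×B/255, rounded to nearest integer
R: 41×137/255 = 5617/255 ≈ 22.027 → 22
G: 85×146/255 = 12410/255 ≈ 48.667 → 49
B: 252×86/255 = 21672/255 ≈ 84.988 → 85
= RGB(22, 49, 85)


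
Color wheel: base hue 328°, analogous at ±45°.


Base hue: 328°
Left analog: (328 - 45) mod 360 = 283°
Right analog: (328 + 45) mod 360 = 13°
Analogous hues = 283° and 13°


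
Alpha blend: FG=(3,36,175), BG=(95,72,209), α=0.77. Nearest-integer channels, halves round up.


C = α×F + (1-α)×B, with 1-α = 0.23
R: 0.77×3 + 0.23×95 = 2.31 + 21.85 = 24.16 → 24
G: 0.77×36 + 0.23×72 = 27.72 + 16.56 = 44.28 → 44
B: 0.77×175 + 0.23×209 = 134.75 + 48.07 = 182.82 → 183
= RGB(24, 44, 183)


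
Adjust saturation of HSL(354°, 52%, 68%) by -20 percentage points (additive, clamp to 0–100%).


Original S = 52%
Adjustment = -20 percentage points
New S = 52 + (-20) = 32
Clamp to [0, 100] → 32
= HSL(354°, 32%, 68%)


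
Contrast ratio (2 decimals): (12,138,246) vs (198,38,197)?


Linearize each sRGB channel c=v/255: c/12.92 if c ≤ 0.04045 else ((c+0.055)/1.055)^2.4
L = 0.2126×R_lin + 0.7152×G_lin + 0.0722×B_lin
Color 1 (12,138,246):
  R=12: 12/255≈0.0471 > 0.04045 → ((0.0471+0.055)/1.055)^2.4 ≈ 0.00368
  G=138: 138/255≈0.5412 > 0.04045 → ((0.5412+0.055)/1.055)^2.4 ≈ 0.25415
  B=246: 246/255≈0.9647 > 0.04045 → ((0.9647+0.055)/1.055)^2.4 ≈ 0.92158
  L1 = 0.2126×0.00368 + 0.7152×0.25415 + 0.0722×0.92158 ≈ 0.24909
Color 2 (198,38,197):
  R=198: 198/255≈0.7765 > 0.04045 → ((0.7765+0.055)/1.055)^2.4 ≈ 0.56471
  G=38: 38/255≈0.1490 > 0.04045 → ((0.1490+0.055)/1.055)^2.4 ≈ 0.01938
  B=197: 197/255≈0.7725 > 0.04045 → ((0.7725+0.055)/1.055)^2.4 ≈ 0.55834
  L2 = 0.2126×0.56471 + 0.7152×0.01938 + 0.0722×0.55834 ≈ 0.17423
Lighter = 0.24909, Darker = 0.17423
Ratio = (L_lighter + 0.05) / (L_darker + 0.05)
Ratio = (0.24909 + 0.05) / (0.17423 + 0.05) = 0.29909 / 0.22423 ≈ 1.3338
Ratio ≈ 1.33:1


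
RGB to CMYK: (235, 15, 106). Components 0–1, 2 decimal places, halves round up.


R'=235/255≈0.9216, G'=15/255≈0.0588, B'=106/255≈0.4157
K = 1 - max(R',G',B') = 1 - 235/255 = 20/255 = 0.07843… → 0.08
(1-R'-K)/(1-K) simplifies to (max-R)/max with max = 235:
C = (235-235)/235 = 0/235 = 0 → 0.00
M = (235-15)/235 = 220/235 = 0.93617… → 0.94
Y = (235-106)/235 = 129/235 = 0.54893… → 0.55
= CMYK(0.00, 0.94, 0.55, 0.08)


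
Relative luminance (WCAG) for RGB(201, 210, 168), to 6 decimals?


Linearize each channel (sRGB transfer function): c = v/255; c_lin = c/12.92 if c ≤ 0.04045, else ((c+0.055)/1.055)^2.4
  R: 201/255 ≈ 0.788235 > 0.04045 → ((0.788235+0.055)/1.055)^2.4 ≈ 0.584078
  G: 210/255 ≈ 0.823529 > 0.04045 → ((0.823529+0.055)/1.055)^2.4 ≈ 0.644480
  B: 168/255 ≈ 0.658824 > 0.04045 → ((0.658824+0.055)/1.055)^2.4 ≈ 0.391572
R_lin = 0.584078, G_lin = 0.644480, B_lin = 0.391572
L = 0.2126×R + 0.7152×G + 0.0722×B
L = 0.2126×0.584078 + 0.7152×0.644480 + 0.0722×0.391572
L ≈ 0.613378


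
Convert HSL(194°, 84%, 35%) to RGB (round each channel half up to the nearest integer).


H=194°, S=0.84, L=0.35
C = (1-|2L-1|)×S = (1-|-0.30|)×0.84 = 0.588
H' = H/60 = 194/60 ≈ 3.2333; X = C×(1-|H' mod 2 - 1|) = 0.4508
m = L - C/2 = 0.35 - 0.294 = 0.056
Sector ⌊H'⌋ = 3 → (R',G',B') = (0.0, 0.4508, 0.588)
RGB = ((R'+m)×255, (G'+m)×255, (B'+m)×255) = (14.28, 129.234, 164.22)
Round half up → RGB(14, 129, 164)


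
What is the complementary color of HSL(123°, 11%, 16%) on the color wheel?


Complement = opposite side of color wheel = hue + 180°
H' = (123 + 180) mod 360 = 303°
S and L unchanged.
= HSL(303°, 11%, 16%)


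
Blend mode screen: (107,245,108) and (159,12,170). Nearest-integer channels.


Screen: C = 255 - (255-A)×(255-B)/255, rounded to nearest integer
R: 255 - (255-107)×(255-159)/255 = 255 - 14208/255 ≈ 255 - 55.718 = 199.282 → 199
G: 255 - (255-245)×(255-12)/255 = 255 - 2430/255 ≈ 255 - 9.529 = 245.471 → 245
B: 255 - (255-108)×(255-170)/255 = 255 - 12495/255 ≈ 255 - 49.000 = 206.000 → 206
= RGB(199, 245, 206)


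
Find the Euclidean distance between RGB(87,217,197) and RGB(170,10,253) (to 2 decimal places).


d = √[(R₁-R₂)² + (G₁-G₂)² + (B₁-B₂)²]
d = √[(87-170)² + (217-10)² + (197-253)²]
d = √[6889 + 42849 + 3136]
d = √52874
d ≈ 229.94


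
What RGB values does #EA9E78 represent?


EA → 234 (R)
9E → 158 (G)
78 → 120 (B)
= RGB(234, 158, 120)


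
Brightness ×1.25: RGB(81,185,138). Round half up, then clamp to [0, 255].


Multiply each channel by 1.25, round half up, clamp to [0, 255]
R: 81×1.25 = 101.25 → round → 101
G: 185×1.25 = 231.25 → round → 231
B: 138×1.25 = 172.5 → round → 173
= RGB(101, 231, 173)


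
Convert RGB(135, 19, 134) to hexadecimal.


R = 135 → 87 (hex)
G = 19 → 13 (hex)
B = 134 → 86 (hex)
Hex = #871386


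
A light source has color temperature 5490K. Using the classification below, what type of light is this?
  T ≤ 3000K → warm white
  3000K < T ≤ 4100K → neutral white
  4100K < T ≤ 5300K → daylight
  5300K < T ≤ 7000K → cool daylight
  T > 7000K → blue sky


Temperature: 5490K
5300K < 5490K ≤ 7000K → cool daylight
Classification: cool daylight


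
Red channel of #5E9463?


Color: #5E9463
R = 5E = 94
G = 94 = 148
B = 63 = 99
Red = 94


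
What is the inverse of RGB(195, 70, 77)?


Invert: (255-R, 255-G, 255-B)
R: 255-195 = 60
G: 255-70 = 185
B: 255-77 = 178
= RGB(60, 185, 178)


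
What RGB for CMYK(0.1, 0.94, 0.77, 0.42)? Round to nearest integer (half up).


R = 255 × (1-C) × (1-K) = 255 × 0.90 × 0.58 = 133.11 → 133
G = 255 × (1-M) × (1-K) = 255 × 0.06 × 0.58 = 8.874 → 9
B = 255 × (1-Y) × (1-K) = 255 × 0.23 × 0.58 = 34.017 → 34
= RGB(133, 9, 34)


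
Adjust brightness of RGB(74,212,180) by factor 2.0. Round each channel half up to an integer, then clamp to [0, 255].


Multiply each channel by 2.0, round half up, clamp to [0, 255]
R: 74×2.0 = 148
G: 212×2.0 = 424 → clamp → 255
B: 180×2.0 = 360 → clamp → 255
= RGB(148, 255, 255)


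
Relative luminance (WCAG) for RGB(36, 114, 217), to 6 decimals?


Linearize each channel (sRGB transfer function): c = v/255; c_lin = c/12.92 if c ≤ 0.04045, else ((c+0.055)/1.055)^2.4
  R: 36/255 ≈ 0.141176 > 0.04045 → ((0.141176+0.055)/1.055)^2.4 ≈ 0.017642
  G: 114/255 ≈ 0.447059 > 0.04045 → ((0.447059+0.055)/1.055)^2.4 ≈ 0.168269
  B: 217/255 ≈ 0.850980 > 0.04045 → ((0.850980+0.055)/1.055)^2.4 ≈ 0.693872
R_lin = 0.017642, G_lin = 0.168269, B_lin = 0.693872
L = 0.2126×R + 0.7152×G + 0.0722×B
L = 0.2126×0.017642 + 0.7152×0.168269 + 0.0722×0.693872
L ≈ 0.174194


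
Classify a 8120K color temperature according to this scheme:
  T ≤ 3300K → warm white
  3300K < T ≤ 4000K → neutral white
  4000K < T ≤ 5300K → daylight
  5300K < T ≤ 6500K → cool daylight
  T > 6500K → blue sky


Temperature: 8120K
8120K > 6500K → blue sky
Classification: blue sky


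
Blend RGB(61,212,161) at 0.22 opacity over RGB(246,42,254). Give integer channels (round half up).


C = α×F + (1-α)×B, with 1-α = 0.78
R: 0.22×61 + 0.78×246 = 13.42 + 191.88 = 205.30 → 205
G: 0.22×212 + 0.78×42 = 46.64 + 32.76 = 79.40 → 79
B: 0.22×161 + 0.78×254 = 35.42 + 198.12 = 233.54 → 234
= RGB(205, 79, 234)


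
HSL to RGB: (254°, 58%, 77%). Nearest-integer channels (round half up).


H=254°, S=0.58, L=0.77
C = (1-|2L-1|)×S = (1-|0.54|)×0.58 = 0.2668
H' = H/60 = 254/60 ≈ 4.2333; X = C×(1-|H' mod 2 - 1|) ≈ 0.0623
m = L - C/2 = 0.77 - 0.1334 = 0.6366
Sector ⌊H'⌋ = 4 → (R',G',B') = (≈0.0623, 0.0, 0.2668)
RGB = ((R'+m)×255, (G'+m)×255, (B'+m)×255) = (178.2076, 162.333, 230.367)
Round half up → RGB(178, 162, 230)


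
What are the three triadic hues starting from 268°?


Triadic: equally spaced at 120° intervals
H1 = 268°
H2 = (268 + 120) mod 360 = 28°
H3 = (268 + 240) mod 360 = 148°
Triadic = 268°, 28°, 148°


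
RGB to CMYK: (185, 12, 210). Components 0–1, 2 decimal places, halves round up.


R'=185/255≈0.7255, G'=12/255≈0.0471, B'=210/255≈0.8235
K = 1 - max(R',G',B') = 1 - 210/255 = 45/255 = 0.17647… → 0.18
(1-R'-K)/(1-K) simplifies to (max-R)/max with max = 210:
C = (210-185)/210 = 25/210 = 0.11904… → 0.12
M = (210-12)/210 = 198/210 = 0.94285… → 0.94
Y = (210-210)/210 = 0/210 = 0 → 0.00
= CMYK(0.12, 0.94, 0.00, 0.18)


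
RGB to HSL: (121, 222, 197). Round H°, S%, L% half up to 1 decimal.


Normalize: R'=121/255≈0.4745, G'=222/255≈0.8706, B'=197/255≈0.7725
Max=222/255, Min=121/255, Δ=Max-Min=101/255
L = (Max+Min)/2 = (222+121)/510 = 343/510 = 0.67254… → L = 67.3%
L > 0.5 → S = Δ/(2-Max-Min) = 101/(510-222-121) = 101/167 = 0.60479… → S = 60.5%
(the 1/255 factors cancel in S and H, so raw channel differences can be used)
Max is G' → H = 60 × ((B-R)/Δ + 2) = 60 × ((197-121)/101 + 2)
  76/101 + 2 = 0.7524… + 2 = 2.7524…
  H = 60 × 2.7524… = 165.148…° → H = 165.1°
= HSL(165.1°, 60.5%, 67.3%)


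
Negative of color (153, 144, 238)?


Invert: (255-R, 255-G, 255-B)
R: 255-153 = 102
G: 255-144 = 111
B: 255-238 = 17
= RGB(102, 111, 17)


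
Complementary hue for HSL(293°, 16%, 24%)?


Complement = opposite side of color wheel = hue + 180°
H' = (293 + 180) mod 360 = 113°
S and L unchanged.
= HSL(113°, 16%, 24%)


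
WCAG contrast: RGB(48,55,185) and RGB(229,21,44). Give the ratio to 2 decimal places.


Linearize each sRGB channel c=v/255: c/12.92 if c ≤ 0.04045 else ((c+0.055)/1.055)^2.4
L = 0.2126×R_lin + 0.7152×G_lin + 0.0722×B_lin
Color 1 (48,55,185):
  R=48: 48/255≈0.1882 > 0.04045 → ((0.1882+0.055)/1.055)^2.4 ≈ 0.02956
  G=55: 55/255≈0.2157 > 0.04045 → ((0.2157+0.055)/1.055)^2.4 ≈ 0.03820
  B=185: 185/255≈0.7255 > 0.04045 → ((0.7255+0.055)/1.055)^2.4 ≈ 0.48515
  L1 = 0.2126×0.02956 + 0.7152×0.03820 + 0.0722×0.48515 ≈ 0.06864
Color 2 (229,21,44):
  R=229: 229/255≈0.8980 > 0.04045 → ((0.8980+0.055)/1.055)^2.4 ≈ 0.78354
  G=21: 21/255≈0.0824 > 0.04045 → ((0.0824+0.055)/1.055)^2.4 ≈ 0.00750
  B=44: 44/255≈0.1725 > 0.04045 → ((0.1725+0.055)/1.055)^2.4 ≈ 0.02519
  L2 = 0.2126×0.78354 + 0.7152×0.00750 + 0.0722×0.02519 ≈ 0.17376
Lighter = 0.17376, Darker = 0.06864
Ratio = (L_lighter + 0.05) / (L_darker + 0.05)
Ratio = (0.17376 + 0.05) / (0.06864 + 0.05) = 0.22376 / 0.11864 ≈ 1.8861
Ratio ≈ 1.89:1


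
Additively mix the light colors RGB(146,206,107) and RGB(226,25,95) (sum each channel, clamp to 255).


Additive: each channel = min(255, C₁+C₂)
R: 146+226 = 372 → 255
G: 206+25 = 231 → 231
B: 107+95 = 202 → 202
= RGB(255, 231, 202)


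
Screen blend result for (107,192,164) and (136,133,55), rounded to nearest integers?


Screen: C = 255 - (255-A)×(255-B)/255, rounded to nearest integer
R: 255 - (255-107)×(255-136)/255 = 255 - 17612/255 ≈ 255 - 69.067 = 185.933 → 186
G: 255 - (255-192)×(255-133)/255 = 255 - 7686/255 ≈ 255 - 30.141 = 224.859 → 225
B: 255 - (255-164)×(255-55)/255 = 255 - 18200/255 ≈ 255 - 71.373 = 183.627 → 184
= RGB(186, 225, 184)


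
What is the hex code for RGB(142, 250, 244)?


R = 142 → 8E (hex)
G = 250 → FA (hex)
B = 244 → F4 (hex)
Hex = #8EFAF4


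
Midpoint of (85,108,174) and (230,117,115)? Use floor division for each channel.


Midpoint: each channel = ⌊(C₁+C₂)/2⌋
R: ⌊(85+230)/2⌋ = 157
G: ⌊(108+117)/2⌋ = 112
B: ⌊(174+115)/2⌋ = 144
= RGB(157, 112, 144)


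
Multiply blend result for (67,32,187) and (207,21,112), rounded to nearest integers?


Multiply: C = A×B/255, rounded to nearest integer
R: 67×207/255 = 13869/255 ≈ 54.388 → 54
G: 32×21/255 = 672/255 ≈ 2.635 → 3
B: 187×112/255 = 20944/255 ≈ 82.133 → 82
= RGB(54, 3, 82)


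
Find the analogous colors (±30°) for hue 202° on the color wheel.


Base hue: 202°
Left analog: (202 - 30) mod 360 = 172°
Right analog: (202 + 30) mod 360 = 232°
Analogous hues = 172° and 232°


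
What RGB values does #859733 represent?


85 → 133 (R)
97 → 151 (G)
33 → 51 (B)
= RGB(133, 151, 51)


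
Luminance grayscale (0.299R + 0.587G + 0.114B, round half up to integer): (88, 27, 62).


Gray = 0.299×R + 0.587×G + 0.114×B
Gray = 0.299×88 + 0.587×27 + 0.114×62
Gray = 26.312 + 15.849 + 7.068
Gray = 49.229 → round half up → 49
Gray = 49


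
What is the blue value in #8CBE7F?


Color: #8CBE7F
R = 8C = 140
G = BE = 190
B = 7F = 127
Blue = 127


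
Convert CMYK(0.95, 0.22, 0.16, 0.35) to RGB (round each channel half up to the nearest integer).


R = 255 × (1-C) × (1-K) = 255 × 0.05 × 0.65 = 8.2875 → 8
G = 255 × (1-M) × (1-K) = 255 × 0.78 × 0.65 = 129.285 → 129
B = 255 × (1-Y) × (1-K) = 255 × 0.84 × 0.65 = 139.23 → 139
= RGB(8, 129, 139)


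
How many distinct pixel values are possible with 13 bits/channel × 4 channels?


Total bits = 13 bits/channel × 4 channels = 52 bits
Distinct pixel values = 2^52
= 4,503,599,627,370,496 pixel values


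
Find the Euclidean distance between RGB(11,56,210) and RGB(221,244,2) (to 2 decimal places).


d = √[(R₁-R₂)² + (G₁-G₂)² + (B₁-B₂)²]
d = √[(11-221)² + (56-244)² + (210-2)²]
d = √[44100 + 35344 + 43264]
d = √122708
d ≈ 350.30


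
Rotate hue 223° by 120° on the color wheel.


New hue = (H + rotation) mod 360
New hue = (223 + 120) mod 360
= 343 mod 360
= 343°


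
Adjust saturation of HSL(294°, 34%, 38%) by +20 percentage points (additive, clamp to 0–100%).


Original S = 34%
Adjustment = +20 percentage points
New S = 34 + (20) = 54
Clamp to [0, 100] → 54
= HSL(294°, 54%, 38%)


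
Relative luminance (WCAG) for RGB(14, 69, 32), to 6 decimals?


Linearize each channel (sRGB transfer function): c = v/255; c_lin = c/12.92 if c ≤ 0.04045, else ((c+0.055)/1.055)^2.4
  R: 14/255 ≈ 0.054902 > 0.04045 → ((0.054902+0.055)/1.055)^2.4 ≈ 0.004391
  G: 69/255 ≈ 0.270588 > 0.04045 → ((0.270588+0.055)/1.055)^2.4 ≈ 0.059511
  B: 32/255 ≈ 0.125490 > 0.04045 → ((0.125490+0.055)/1.055)^2.4 ≈ 0.014444
R_lin = 0.004391, G_lin = 0.059511, B_lin = 0.014444
L = 0.2126×R + 0.7152×G + 0.0722×B
L = 0.2126×0.004391 + 0.7152×0.059511 + 0.0722×0.014444
L ≈ 0.044539


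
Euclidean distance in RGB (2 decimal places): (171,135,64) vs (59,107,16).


d = √[(R₁-R₂)² + (G₁-G₂)² + (B₁-B₂)²]
d = √[(171-59)² + (135-107)² + (64-16)²]
d = √[12544 + 784 + 2304]
d = √15632
d ≈ 125.03


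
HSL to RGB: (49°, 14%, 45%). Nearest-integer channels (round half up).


H=49°, S=0.14, L=0.45
C = (1-|2L-1|)×S = (1-|-0.10|)×0.14 = 0.126
H' = H/60 = 49/60 ≈ 0.8167; X = C×(1-|H' mod 2 - 1|) = 0.1029
m = L - C/2 = 0.45 - 0.063 = 0.387
Sector ⌊H'⌋ = 0 → (R',G',B') = (0.126, 0.1029, 0.0)
RGB = ((R'+m)×255, (G'+m)×255, (B'+m)×255) = (130.815, 124.9245, 98.685)
Round half up → RGB(131, 125, 99)


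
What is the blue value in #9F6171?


Color: #9F6171
R = 9F = 159
G = 61 = 97
B = 71 = 113
Blue = 113


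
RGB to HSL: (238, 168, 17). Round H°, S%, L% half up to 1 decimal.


Normalize: R'=238/255≈0.9333, G'=168/255≈0.6588, B'=17/255≈0.0667
Max=238/255, Min=17/255, Δ=Max-Min=221/255
L = (Max+Min)/2 = (238+17)/510 = 255/510 = 0.5 → L = 50.0%
L ≤ 0.5 → S = Δ/(Max+Min) = 221/(238+17) = 221/255 = 0.86666… → S = 86.7%
(the 1/255 factors cancel in S and H, so raw channel differences can be used)
Max is R' → H = 60 × (((G-B)/Δ) mod 6) = 60 × (((168-17)/221) mod 6)
  151/221 = 0.6832…
  H = 60 × 0.6832… = 40.995…° → H = 41.0°
= HSL(41.0°, 86.7%, 50.0%)


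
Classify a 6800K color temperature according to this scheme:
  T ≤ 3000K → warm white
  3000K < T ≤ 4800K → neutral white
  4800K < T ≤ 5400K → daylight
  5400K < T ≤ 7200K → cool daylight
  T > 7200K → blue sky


Temperature: 6800K
5400K < 6800K ≤ 7200K → cool daylight
Classification: cool daylight


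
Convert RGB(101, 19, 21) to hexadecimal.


R = 101 → 65 (hex)
G = 19 → 13 (hex)
B = 21 → 15 (hex)
Hex = #651315


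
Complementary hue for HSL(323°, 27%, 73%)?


Complement = opposite side of color wheel = hue + 180°
H' = (323 + 180) mod 360 = 143°
S and L unchanged.
= HSL(143°, 27%, 73%)


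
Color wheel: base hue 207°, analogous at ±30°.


Base hue: 207°
Left analog: (207 - 30) mod 360 = 177°
Right analog: (207 + 30) mod 360 = 237°
Analogous hues = 177° and 237°


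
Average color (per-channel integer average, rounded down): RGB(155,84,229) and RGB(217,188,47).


Midpoint: each channel = ⌊(C₁+C₂)/2⌋
R: ⌊(155+217)/2⌋ = 186
G: ⌊(84+188)/2⌋ = 136
B: ⌊(229+47)/2⌋ = 138
= RGB(186, 136, 138)


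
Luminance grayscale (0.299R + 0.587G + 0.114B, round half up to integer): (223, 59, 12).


Gray = 0.299×R + 0.587×G + 0.114×B
Gray = 0.299×223 + 0.587×59 + 0.114×12
Gray = 66.677 + 34.633 + 1.368
Gray = 102.678 → round half up → 103
Gray = 103


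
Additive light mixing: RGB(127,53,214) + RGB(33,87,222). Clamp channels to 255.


Additive: each channel = min(255, C₁+C₂)
R: 127+33 = 160 → 160
G: 53+87 = 140 → 140
B: 214+222 = 436 → 255
= RGB(160, 140, 255)


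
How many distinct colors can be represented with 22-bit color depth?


Colors = 2^bits = 2^22
= 4,194,304 colors


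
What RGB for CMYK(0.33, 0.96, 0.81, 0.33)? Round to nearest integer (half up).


R = 255 × (1-C) × (1-K) = 255 × 0.67 × 0.67 = 114.4695 → 114
G = 255 × (1-M) × (1-K) = 255 × 0.04 × 0.67 = 6.834 → 7
B = 255 × (1-Y) × (1-K) = 255 × 0.19 × 0.67 = 32.4615 → 32
= RGB(114, 7, 32)


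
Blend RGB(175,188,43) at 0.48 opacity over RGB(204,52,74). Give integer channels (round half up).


C = α×F + (1-α)×B, with 1-α = 0.52
R: 0.48×175 + 0.52×204 = 84.00 + 106.08 = 190.08 → 190
G: 0.48×188 + 0.52×52 = 90.24 + 27.04 = 117.28 → 117
B: 0.48×43 + 0.52×74 = 20.64 + 38.48 = 59.12 → 59
= RGB(190, 117, 59)


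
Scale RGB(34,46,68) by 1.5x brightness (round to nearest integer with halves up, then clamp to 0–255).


Multiply each channel by 1.5, round half up, clamp to [0, 255]
R: 34×1.5 = 51
G: 46×1.5 = 69
B: 68×1.5 = 102
= RGB(51, 69, 102)


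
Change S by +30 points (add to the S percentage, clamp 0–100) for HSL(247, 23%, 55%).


Original S = 23%
Adjustment = +30 percentage points
New S = 23 + (30) = 53
Clamp to [0, 100] → 53
= HSL(247°, 53%, 55%)


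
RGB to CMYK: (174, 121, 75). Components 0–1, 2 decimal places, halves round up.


R'=174/255≈0.6824, G'=121/255≈0.4745, B'=75/255≈0.2941
K = 1 - max(R',G',B') = 1 - 174/255 = 81/255 = 0.31764… → 0.32
(1-R'-K)/(1-K) simplifies to (max-R)/max with max = 174:
C = (174-174)/174 = 0/174 = 0 → 0.00
M = (174-121)/174 = 53/174 = 0.30459… → 0.30
Y = (174-75)/174 = 99/174 = 0.56896… → 0.57
= CMYK(0.00, 0.30, 0.57, 0.32)


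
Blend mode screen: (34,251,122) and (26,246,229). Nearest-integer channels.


Screen: C = 255 - (255-A)×(255-B)/255, rounded to nearest integer
R: 255 - (255-34)×(255-26)/255 = 255 - 50609/255 ≈ 255 - 198.467 = 56.533 → 57
G: 255 - (255-251)×(255-246)/255 = 255 - 36/255 ≈ 255 - 0.141 = 254.859 → 255
B: 255 - (255-122)×(255-229)/255 = 255 - 3458/255 ≈ 255 - 13.561 = 241.439 → 241
= RGB(57, 255, 241)


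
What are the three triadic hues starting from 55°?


Triadic: equally spaced at 120° intervals
H1 = 55°
H2 = (55 + 120) mod 360 = 175°
H3 = (55 + 240) mod 360 = 295°
Triadic = 55°, 175°, 295°


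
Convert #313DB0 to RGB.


31 → 49 (R)
3D → 61 (G)
B0 → 176 (B)
= RGB(49, 61, 176)


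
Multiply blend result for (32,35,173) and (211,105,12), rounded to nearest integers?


Multiply: C = A×B/255, rounded to nearest integer
R: 32×211/255 = 6752/255 ≈ 26.478 → 26
G: 35×105/255 = 3675/255 ≈ 14.412 → 14
B: 173×12/255 = 2076/255 ≈ 8.141 → 8
= RGB(26, 14, 8)


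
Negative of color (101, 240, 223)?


Invert: (255-R, 255-G, 255-B)
R: 255-101 = 154
G: 255-240 = 15
B: 255-223 = 32
= RGB(154, 15, 32)


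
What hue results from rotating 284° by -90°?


New hue = (H + rotation) mod 360
New hue = (284 -90) mod 360
= 194 mod 360
= 194°


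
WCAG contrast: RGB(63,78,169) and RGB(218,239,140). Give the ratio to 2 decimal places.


Linearize each sRGB channel c=v/255: c/12.92 if c ≤ 0.04045 else ((c+0.055)/1.055)^2.4
L = 0.2126×R_lin + 0.7152×G_lin + 0.0722×B_lin
Color 1 (63,78,169):
  R=63: 63/255≈0.2471 > 0.04045 → ((0.2471+0.055)/1.055)^2.4 ≈ 0.04971
  G=78: 78/255≈0.3059 > 0.04045 → ((0.3059+0.055)/1.055)^2.4 ≈ 0.07619
  B=169: 169/255≈0.6627 > 0.04045 → ((0.6627+0.055)/1.055)^2.4 ≈ 0.39676
  L1 = 0.2126×0.04971 + 0.7152×0.07619 + 0.0722×0.39676 ≈ 0.09370
Color 2 (218,239,140):
  R=218: 218/255≈0.8549 > 0.04045 → ((0.8549+0.055)/1.055)^2.4 ≈ 0.70110
  G=239: 239/255≈0.9373 > 0.04045 → ((0.9373+0.055)/1.055)^2.4 ≈ 0.86316
  B=140: 140/255≈0.5490 > 0.04045 → ((0.5490+0.055)/1.055)^2.4 ≈ 0.26225
  L2 = 0.2126×0.70110 + 0.7152×0.86316 + 0.0722×0.26225 ≈ 0.78532
Lighter = 0.78532, Darker = 0.09370
Ratio = (L_lighter + 0.05) / (L_darker + 0.05)
Ratio = (0.78532 + 0.05) / (0.09370 + 0.05) = 0.83532 / 0.14370 ≈ 5.8129
Ratio ≈ 5.81:1


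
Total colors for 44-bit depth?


Colors = 2^bits = 2^44
= 17,592,186,044,416 colors


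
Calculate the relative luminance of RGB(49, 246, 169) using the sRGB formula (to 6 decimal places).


Linearize each channel (sRGB transfer function): c = v/255; c_lin = c/12.92 if c ≤ 0.04045, else ((c+0.055)/1.055)^2.4
  R: 49/255 ≈ 0.192157 > 0.04045 → ((0.192157+0.055)/1.055)^2.4 ≈ 0.030713
  G: 246/255 ≈ 0.964706 > 0.04045 → ((0.964706+0.055)/1.055)^2.4 ≈ 0.921582
  B: 169/255 ≈ 0.662745 > 0.04045 → ((0.662745+0.055)/1.055)^2.4 ≈ 0.396755
R_lin = 0.030713, G_lin = 0.921582, B_lin = 0.396755
L = 0.2126×R + 0.7152×G + 0.0722×B
L = 0.2126×0.030713 + 0.7152×0.921582 + 0.0722×0.396755
L ≈ 0.694291


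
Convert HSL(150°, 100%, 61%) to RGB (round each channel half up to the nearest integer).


H=150°, S=1.00, L=0.61
C = (1-|2L-1|)×S = (1-|0.22|)×1.00 = 0.78
H' = H/60 = 150/60 ≈ 2.5000; X = C×(1-|H' mod 2 - 1|) = 0.39
m = L - C/2 = 0.61 - 0.39 = 0.22
Sector ⌊H'⌋ = 2 → (R',G',B') = (0.0, 0.78, 0.39)
RGB = ((R'+m)×255, (G'+m)×255, (B'+m)×255) = (56.1, 255.0, 155.55)
Round half up → RGB(56, 255, 156)


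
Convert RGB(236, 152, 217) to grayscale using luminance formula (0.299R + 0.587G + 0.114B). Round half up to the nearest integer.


Gray = 0.299×R + 0.587×G + 0.114×B
Gray = 0.299×236 + 0.587×152 + 0.114×217
Gray = 70.564 + 89.224 + 24.738
Gray = 184.526 → round half up → 185
Gray = 185


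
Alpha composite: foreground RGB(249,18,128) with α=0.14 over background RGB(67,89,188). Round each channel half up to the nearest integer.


C = α×F + (1-α)×B, with 1-α = 0.86
R: 0.14×249 + 0.86×67 = 34.86 + 57.62 = 92.48 → 92
G: 0.14×18 + 0.86×89 = 2.52 + 76.54 = 79.06 → 79
B: 0.14×128 + 0.86×188 = 17.92 + 161.68 = 179.60 → 180
= RGB(92, 79, 180)


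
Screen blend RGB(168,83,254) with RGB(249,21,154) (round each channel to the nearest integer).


Screen: C = 255 - (255-A)×(255-B)/255, rounded to nearest integer
R: 255 - (255-168)×(255-249)/255 = 255 - 522/255 ≈ 255 - 2.047 = 252.953 → 253
G: 255 - (255-83)×(255-21)/255 = 255 - 40248/255 ≈ 255 - 157.835 = 97.165 → 97
B: 255 - (255-254)×(255-154)/255 = 255 - 101/255 ≈ 255 - 0.396 = 254.604 → 255
= RGB(253, 97, 255)


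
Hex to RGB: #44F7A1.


44 → 68 (R)
F7 → 247 (G)
A1 → 161 (B)
= RGB(68, 247, 161)


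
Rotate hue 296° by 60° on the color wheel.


New hue = (H + rotation) mod 360
New hue = (296 + 60) mod 360
= 356 mod 360
= 356°


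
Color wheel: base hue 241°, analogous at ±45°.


Base hue: 241°
Left analog: (241 - 45) mod 360 = 196°
Right analog: (241 + 45) mod 360 = 286°
Analogous hues = 196° and 286°


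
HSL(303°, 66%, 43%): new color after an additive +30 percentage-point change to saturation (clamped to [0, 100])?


Original S = 66%
Adjustment = +30 percentage points
New S = 66 + (30) = 96
Clamp to [0, 100] → 96
= HSL(303°, 96%, 43%)


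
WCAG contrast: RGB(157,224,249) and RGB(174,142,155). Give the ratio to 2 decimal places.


Linearize each sRGB channel c=v/255: c/12.92 if c ≤ 0.04045 else ((c+0.055)/1.055)^2.4
L = 0.2126×R_lin + 0.7152×G_lin + 0.0722×B_lin
Color 1 (157,224,249):
  R=157: 157/255≈0.6157 > 0.04045 → ((0.6157+0.055)/1.055)^2.4 ≈ 0.33716
  G=224: 224/255≈0.8784 > 0.04045 → ((0.8784+0.055)/1.055)^2.4 ≈ 0.74540
  B=249: 249/255≈0.9765 > 0.04045 → ((0.9765+0.055)/1.055)^2.4 ≈ 0.94731
  L1 = 0.2126×0.33716 + 0.7152×0.74540 + 0.0722×0.94731 ≈ 0.67319
Color 2 (174,142,155):
  R=174: 174/255≈0.6824 > 0.04045 → ((0.6824+0.055)/1.055)^2.4 ≈ 0.42327
  G=142: 142/255≈0.5569 > 0.04045 → ((0.5569+0.055)/1.055)^2.4 ≈ 0.27050
  B=155: 155/255≈0.6078 > 0.04045 → ((0.6078+0.055)/1.055)^2.4 ≈ 0.32778
  L2 = 0.2126×0.42327 + 0.7152×0.27050 + 0.0722×0.32778 ≈ 0.30711
Lighter = 0.67319, Darker = 0.30711
Ratio = (L_lighter + 0.05) / (L_darker + 0.05)
Ratio = (0.67319 + 0.05) / (0.30711 + 0.05) = 0.72319 / 0.35711 ≈ 2.0251
Ratio ≈ 2.03:1


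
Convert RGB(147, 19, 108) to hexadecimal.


R = 147 → 93 (hex)
G = 19 → 13 (hex)
B = 108 → 6C (hex)
Hex = #93136C


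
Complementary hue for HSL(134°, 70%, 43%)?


Complement = opposite side of color wheel = hue + 180°
H' = (134 + 180) mod 360 = 314°
S and L unchanged.
= HSL(314°, 70%, 43%)


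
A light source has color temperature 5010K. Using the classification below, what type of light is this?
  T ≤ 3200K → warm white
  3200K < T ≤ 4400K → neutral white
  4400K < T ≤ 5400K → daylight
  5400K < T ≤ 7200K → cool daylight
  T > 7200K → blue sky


Temperature: 5010K
4400K < 5010K ≤ 5400K → daylight
Classification: daylight


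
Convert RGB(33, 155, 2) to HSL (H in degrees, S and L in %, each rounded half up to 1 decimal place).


Normalize: R'=33/255≈0.1294, G'=155/255≈0.6078, B'=2/255≈0.0078
Max=155/255, Min=2/255, Δ=Max-Min=153/255
L = (Max+Min)/2 = (155+2)/510 = 157/510 = 0.30784… → L = 30.8%
L ≤ 0.5 → S = Δ/(Max+Min) = 153/(155+2) = 153/157 = 0.97452… → S = 97.5%
(the 1/255 factors cancel in S and H, so raw channel differences can be used)
Max is G' → H = 60 × ((B-R)/Δ + 2) = 60 × ((2-33)/153 + 2)
  -31/153 + 2 = -0.2026… + 2 = 1.7973…
  H = 60 × 1.7973… = 107.843…° → H = 107.8°
= HSL(107.8°, 97.5%, 30.8%)


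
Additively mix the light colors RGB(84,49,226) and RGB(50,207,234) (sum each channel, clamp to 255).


Additive: each channel = min(255, C₁+C₂)
R: 84+50 = 134 → 134
G: 49+207 = 256 → 255
B: 226+234 = 460 → 255
= RGB(134, 255, 255)


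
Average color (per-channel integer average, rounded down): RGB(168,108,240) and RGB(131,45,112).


Midpoint: each channel = ⌊(C₁+C₂)/2⌋
R: ⌊(168+131)/2⌋ = 149
G: ⌊(108+45)/2⌋ = 76
B: ⌊(240+112)/2⌋ = 176
= RGB(149, 76, 176)


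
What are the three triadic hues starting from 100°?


Triadic: equally spaced at 120° intervals
H1 = 100°
H2 = (100 + 120) mod 360 = 220°
H3 = (100 + 240) mod 360 = 340°
Triadic = 100°, 220°, 340°


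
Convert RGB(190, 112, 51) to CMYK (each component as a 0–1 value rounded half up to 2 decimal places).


R'=190/255≈0.7451, G'=112/255≈0.4392, B'=51/255≈0.2000
K = 1 - max(R',G',B') = 1 - 190/255 = 65/255 = 0.25490… → 0.25
(1-R'-K)/(1-K) simplifies to (max-R)/max with max = 190:
C = (190-190)/190 = 0/190 = 0 → 0.00
M = (190-112)/190 = 78/190 = 0.41052… → 0.41
Y = (190-51)/190 = 139/190 = 0.73157… → 0.73
= CMYK(0.00, 0.41, 0.73, 0.25)


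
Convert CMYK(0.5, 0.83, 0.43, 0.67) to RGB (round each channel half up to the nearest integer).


R = 255 × (1-C) × (1-K) = 255 × 0.50 × 0.33 = 42.075 → 42
G = 255 × (1-M) × (1-K) = 255 × 0.17 × 0.33 = 14.3055 → 14
B = 255 × (1-Y) × (1-K) = 255 × 0.57 × 0.33 = 47.9655 → 48
= RGB(42, 14, 48)


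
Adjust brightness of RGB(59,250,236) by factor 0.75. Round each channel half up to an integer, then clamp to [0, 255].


Multiply each channel by 0.75, round half up, clamp to [0, 255]
R: 59×0.75 = 44.25 → round → 44
G: 250×0.75 = 187.5 → round → 188
B: 236×0.75 = 177
= RGB(44, 188, 177)


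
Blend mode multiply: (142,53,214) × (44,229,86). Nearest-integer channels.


Multiply: C = A×B/255, rounded to nearest integer
R: 142×44/255 = 6248/255 ≈ 24.502 → 25
G: 53×229/255 = 12137/255 ≈ 47.596 → 48
B: 214×86/255 = 18404/255 ≈ 72.173 → 72
= RGB(25, 48, 72)


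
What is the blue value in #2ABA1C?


Color: #2ABA1C
R = 2A = 42
G = BA = 186
B = 1C = 28
Blue = 28


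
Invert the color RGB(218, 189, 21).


Invert: (255-R, 255-G, 255-B)
R: 255-218 = 37
G: 255-189 = 66
B: 255-21 = 234
= RGB(37, 66, 234)


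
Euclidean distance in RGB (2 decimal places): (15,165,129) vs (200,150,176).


d = √[(R₁-R₂)² + (G₁-G₂)² + (B₁-B₂)²]
d = √[(15-200)² + (165-150)² + (129-176)²]
d = √[34225 + 225 + 2209]
d = √36659
d ≈ 191.47


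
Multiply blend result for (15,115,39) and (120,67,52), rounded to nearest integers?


Multiply: C = A×B/255, rounded to nearest integer
R: 15×120/255 = 1800/255 ≈ 7.059 → 7
G: 115×67/255 = 7705/255 ≈ 30.216 → 30
B: 39×52/255 = 2028/255 ≈ 7.953 → 8
= RGB(7, 30, 8)


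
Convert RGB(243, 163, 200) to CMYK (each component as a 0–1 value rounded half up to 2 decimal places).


R'=243/255≈0.9529, G'=163/255≈0.6392, B'=200/255≈0.7843
K = 1 - max(R',G',B') = 1 - 243/255 = 12/255 = 0.04705… → 0.05
(1-R'-K)/(1-K) simplifies to (max-R)/max with max = 243:
C = (243-243)/243 = 0/243 = 0 → 0.00
M = (243-163)/243 = 80/243 = 0.32921… → 0.33
Y = (243-200)/243 = 43/243 = 0.17695… → 0.18
= CMYK(0.00, 0.33, 0.18, 0.05)


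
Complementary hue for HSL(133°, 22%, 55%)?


Complement = opposite side of color wheel = hue + 180°
H' = (133 + 180) mod 360 = 313°
S and L unchanged.
= HSL(313°, 22%, 55%)


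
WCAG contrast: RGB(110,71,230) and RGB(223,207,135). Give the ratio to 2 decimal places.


Linearize each sRGB channel c=v/255: c/12.92 if c ≤ 0.04045 else ((c+0.055)/1.055)^2.4
L = 0.2126×R_lin + 0.7152×G_lin + 0.0722×B_lin
Color 1 (110,71,230):
  R=110: 110/255≈0.4314 > 0.04045 → ((0.4314+0.055)/1.055)^2.4 ≈ 0.15593
  G=71: 71/255≈0.2784 > 0.04045 → ((0.2784+0.055)/1.055)^2.4 ≈ 0.06301
  B=230: 230/255≈0.9020 > 0.04045 → ((0.9020+0.055)/1.055)^2.4 ≈ 0.79130
  L1 = 0.2126×0.15593 + 0.7152×0.06301 + 0.0722×0.79130 ≈ 0.13535
Color 2 (223,207,135):
  R=223: 223/255≈0.8745 > 0.04045 → ((0.8745+0.055)/1.055)^2.4 ≈ 0.73791
  G=207: 207/255≈0.8118 > 0.04045 → ((0.8118+0.055)/1.055)^2.4 ≈ 0.62396
  B=135: 135/255≈0.5294 > 0.04045 → ((0.5294+0.055)/1.055)^2.4 ≈ 0.24228
  L2 = 0.2126×0.73791 + 0.7152×0.62396 + 0.0722×0.24228 ≈ 0.62063
Lighter = 0.62063, Darker = 0.13535
Ratio = (L_lighter + 0.05) / (L_darker + 0.05)
Ratio = (0.62063 + 0.05) / (0.13535 + 0.05) = 0.67063 / 0.18535 ≈ 3.6182
Ratio ≈ 3.62:1


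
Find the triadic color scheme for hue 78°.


Triadic: equally spaced at 120° intervals
H1 = 78°
H2 = (78 + 120) mod 360 = 198°
H3 = (78 + 240) mod 360 = 318°
Triadic = 78°, 198°, 318°


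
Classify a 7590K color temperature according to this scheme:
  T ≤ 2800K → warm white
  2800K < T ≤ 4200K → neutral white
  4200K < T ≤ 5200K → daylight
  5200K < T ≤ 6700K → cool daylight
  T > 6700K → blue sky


Temperature: 7590K
7590K > 6700K → blue sky
Classification: blue sky


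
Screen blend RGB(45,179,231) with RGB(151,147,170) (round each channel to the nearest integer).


Screen: C = 255 - (255-A)×(255-B)/255, rounded to nearest integer
R: 255 - (255-45)×(255-151)/255 = 255 - 21840/255 ≈ 255 - 85.647 = 169.353 → 169
G: 255 - (255-179)×(255-147)/255 = 255 - 8208/255 ≈ 255 - 32.188 = 222.812 → 223
B: 255 - (255-231)×(255-170)/255 = 255 - 2040/255 ≈ 255 - 8.000 = 247.000 → 247
= RGB(169, 223, 247)


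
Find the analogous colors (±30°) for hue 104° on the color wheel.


Base hue: 104°
Left analog: (104 - 30) mod 360 = 74°
Right analog: (104 + 30) mod 360 = 134°
Analogous hues = 74° and 134°


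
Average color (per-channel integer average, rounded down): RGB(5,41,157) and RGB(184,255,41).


Midpoint: each channel = ⌊(C₁+C₂)/2⌋
R: ⌊(5+184)/2⌋ = 94
G: ⌊(41+255)/2⌋ = 148
B: ⌊(157+41)/2⌋ = 99
= RGB(94, 148, 99)


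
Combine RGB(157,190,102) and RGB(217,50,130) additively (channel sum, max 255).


Additive: each channel = min(255, C₁+C₂)
R: 157+217 = 374 → 255
G: 190+50 = 240 → 240
B: 102+130 = 232 → 232
= RGB(255, 240, 232)


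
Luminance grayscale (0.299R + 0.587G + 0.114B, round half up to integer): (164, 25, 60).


Gray = 0.299×R + 0.587×G + 0.114×B
Gray = 0.299×164 + 0.587×25 + 0.114×60
Gray = 49.036 + 14.675 + 6.840
Gray = 70.551 → round half up → 71
Gray = 71


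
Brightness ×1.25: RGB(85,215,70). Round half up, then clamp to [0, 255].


Multiply each channel by 1.25, round half up, clamp to [0, 255]
R: 85×1.25 = 106.25 → round → 106
G: 215×1.25 = 268.75 → round → 269 → clamp → 255
B: 70×1.25 = 87.5 → round → 88
= RGB(106, 255, 88)


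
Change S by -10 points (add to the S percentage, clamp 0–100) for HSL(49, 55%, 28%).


Original S = 55%
Adjustment = -10 percentage points
New S = 55 + (-10) = 45
Clamp to [0, 100] → 45
= HSL(49°, 45%, 28%)


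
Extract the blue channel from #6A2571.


Color: #6A2571
R = 6A = 106
G = 25 = 37
B = 71 = 113
Blue = 113


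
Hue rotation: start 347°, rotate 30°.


New hue = (H + rotation) mod 360
New hue = (347 + 30) mod 360
= 377 mod 360
= 17°


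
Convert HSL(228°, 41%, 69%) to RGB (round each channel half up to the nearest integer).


H=228°, S=0.41, L=0.69
C = (1-|2L-1|)×S = (1-|0.38|)×0.41 = 0.2542
H' = H/60 = 228/60 ≈ 3.8000; X = C×(1-|H' mod 2 - 1|) = 0.05084
m = L - C/2 = 0.69 - 0.1271 = 0.5629
Sector ⌊H'⌋ = 3 → (R',G',B') = (0.0, 0.05084, 0.2542)
RGB = ((R'+m)×255, (G'+m)×255, (B'+m)×255) = (143.5395, 156.5037, 208.3605)
Round half up → RGB(144, 157, 208)


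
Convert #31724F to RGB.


31 → 49 (R)
72 → 114 (G)
4F → 79 (B)
= RGB(49, 114, 79)


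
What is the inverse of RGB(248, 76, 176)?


Invert: (255-R, 255-G, 255-B)
R: 255-248 = 7
G: 255-76 = 179
B: 255-176 = 79
= RGB(7, 179, 79)


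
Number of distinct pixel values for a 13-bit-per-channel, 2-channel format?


Total bits = 13 bits/channel × 2 channels = 26 bits
Distinct pixel values = 2^26
= 67,108,864 pixel values


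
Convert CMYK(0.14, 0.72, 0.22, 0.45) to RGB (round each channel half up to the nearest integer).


R = 255 × (1-C) × (1-K) = 255 × 0.86 × 0.55 = 120.615 → 121
G = 255 × (1-M) × (1-K) = 255 × 0.28 × 0.55 = 39.27 → 39
B = 255 × (1-Y) × (1-K) = 255 × 0.78 × 0.55 = 109.395 → 109
= RGB(121, 39, 109)


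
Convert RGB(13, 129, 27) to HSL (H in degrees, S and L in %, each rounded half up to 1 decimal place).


Normalize: R'=13/255≈0.0510, G'=129/255≈0.5059, B'=27/255≈0.1059
Max=129/255, Min=13/255, Δ=Max-Min=116/255
L = (Max+Min)/2 = (129+13)/510 = 142/510 = 0.27843… → L = 27.8%
L ≤ 0.5 → S = Δ/(Max+Min) = 116/(129+13) = 116/142 = 0.81690… → S = 81.7%
(the 1/255 factors cancel in S and H, so raw channel differences can be used)
Max is G' → H = 60 × ((B-R)/Δ + 2) = 60 × ((27-13)/116 + 2)
  14/116 + 2 = 0.1206… + 2 = 2.1206…
  H = 60 × 2.1206… = 127.241…° → H = 127.2°
= HSL(127.2°, 81.7%, 27.8%)
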